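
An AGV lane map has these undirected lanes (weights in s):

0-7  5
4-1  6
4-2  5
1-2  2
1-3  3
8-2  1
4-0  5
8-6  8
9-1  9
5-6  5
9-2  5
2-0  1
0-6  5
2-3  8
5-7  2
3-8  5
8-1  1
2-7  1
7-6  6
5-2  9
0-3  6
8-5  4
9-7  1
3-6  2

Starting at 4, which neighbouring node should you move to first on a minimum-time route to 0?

0

Compare a few routes:
4–2–0: 5+1 = 6
4–0: 5 = 5
Cheapest is 4–0 at 5 s.
So from 4 the first move is to 0.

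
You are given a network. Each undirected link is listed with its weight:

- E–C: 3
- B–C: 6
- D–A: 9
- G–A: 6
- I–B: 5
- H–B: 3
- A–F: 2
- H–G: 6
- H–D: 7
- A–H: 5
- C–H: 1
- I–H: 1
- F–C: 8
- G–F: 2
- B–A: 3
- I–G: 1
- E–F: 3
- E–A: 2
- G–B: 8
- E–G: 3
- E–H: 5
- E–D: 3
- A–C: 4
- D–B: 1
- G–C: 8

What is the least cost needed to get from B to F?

Settle nodes by increasing distance from B:
B: 0
D: 1  (via B)
A: 3  (via B)
H: 3  (via B)
C: 4  (via H)
E: 4  (via D)
I: 4  (via H)
F: 5  (via A)
Shortest route: B → A → F = 5.

5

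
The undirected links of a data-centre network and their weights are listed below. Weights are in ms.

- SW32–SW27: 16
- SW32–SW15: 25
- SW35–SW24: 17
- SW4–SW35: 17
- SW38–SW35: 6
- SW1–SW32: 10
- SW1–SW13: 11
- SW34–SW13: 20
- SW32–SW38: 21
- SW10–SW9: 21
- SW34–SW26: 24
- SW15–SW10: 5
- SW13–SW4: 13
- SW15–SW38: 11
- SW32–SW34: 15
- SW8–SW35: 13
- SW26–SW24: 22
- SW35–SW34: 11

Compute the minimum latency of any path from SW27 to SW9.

Shortest distances from SW27:
SW27: 0
SW32: 16  (via SW27)
SW1: 26  (via SW32)
SW34: 31  (via SW32)
SW38: 37  (via SW32)
SW13: 37  (via SW1)
SW15: 41  (via SW32)
SW35: 42  (via SW34)
SW10: 46  (via SW15)
SW4: 50  (via SW13)
SW26: 55  (via SW34)
SW8: 55  (via SW35)
SW24: 59  (via SW35)
SW9: 67  (via SW10)
Shortest route: SW27–SW32–SW15–SW10–SW9 = 67 ms.

67 ms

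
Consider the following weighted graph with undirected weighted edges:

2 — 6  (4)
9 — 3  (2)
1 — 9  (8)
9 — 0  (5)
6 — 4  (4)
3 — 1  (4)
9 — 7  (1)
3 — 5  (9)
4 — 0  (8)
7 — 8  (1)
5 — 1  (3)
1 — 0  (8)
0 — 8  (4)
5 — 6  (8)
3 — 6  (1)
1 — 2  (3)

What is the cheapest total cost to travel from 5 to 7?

10

Shortest distances from 5:
5: 0
1: 3  (via 5)
2: 6  (via 1)
3: 7  (via 1)
6: 8  (via 5)
9: 9  (via 3)
7: 10  (via 9)
Shortest route: 5 → 1 → 3 → 9 → 7 = 10.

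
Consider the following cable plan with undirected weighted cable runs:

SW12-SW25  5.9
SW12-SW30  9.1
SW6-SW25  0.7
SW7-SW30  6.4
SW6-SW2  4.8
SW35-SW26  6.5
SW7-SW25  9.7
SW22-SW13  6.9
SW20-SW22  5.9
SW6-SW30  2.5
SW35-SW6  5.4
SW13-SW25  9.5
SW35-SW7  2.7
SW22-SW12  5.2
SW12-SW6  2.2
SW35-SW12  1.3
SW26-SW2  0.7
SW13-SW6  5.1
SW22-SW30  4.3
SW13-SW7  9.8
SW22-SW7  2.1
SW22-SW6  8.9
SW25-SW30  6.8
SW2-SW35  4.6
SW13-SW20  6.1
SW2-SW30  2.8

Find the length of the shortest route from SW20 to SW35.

Running Dijkstra from SW20:
SW20: 0
SW22: 5.9  (via SW20)
SW13: 6.1  (via SW20)
SW7: 8  (via SW22)
SW30: 10.2  (via SW22)
SW35: 10.7  (via SW7)
Shortest route: SW20–SW22–SW7–SW35 = 10.7.

10.7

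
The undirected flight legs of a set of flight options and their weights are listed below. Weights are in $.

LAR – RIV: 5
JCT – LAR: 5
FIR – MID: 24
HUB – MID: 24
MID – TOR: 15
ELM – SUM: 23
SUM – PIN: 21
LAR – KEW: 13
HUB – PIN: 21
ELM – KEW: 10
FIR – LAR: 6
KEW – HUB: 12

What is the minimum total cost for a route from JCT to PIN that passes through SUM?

$72

Shortest JCT→SUM: JCT–LAR–KEW–ELM–SUM = 51
Shortest SUM→PIN: SUM–PIN = 21
Total via SUM: 51 + 21 = $72.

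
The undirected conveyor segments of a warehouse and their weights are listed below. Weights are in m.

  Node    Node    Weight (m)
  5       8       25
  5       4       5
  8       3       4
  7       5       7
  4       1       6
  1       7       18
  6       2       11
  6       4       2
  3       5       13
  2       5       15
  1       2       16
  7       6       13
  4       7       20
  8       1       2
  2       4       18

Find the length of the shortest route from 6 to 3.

14 m

Candidate routes:
6 → 4 → 1 → 8 → 3: 2+6+2+4 = 14
6 → 4 → 5 → 3: 2+5+13 = 20
The minimum is 14 m via 6 → 4 → 1 → 8 → 3.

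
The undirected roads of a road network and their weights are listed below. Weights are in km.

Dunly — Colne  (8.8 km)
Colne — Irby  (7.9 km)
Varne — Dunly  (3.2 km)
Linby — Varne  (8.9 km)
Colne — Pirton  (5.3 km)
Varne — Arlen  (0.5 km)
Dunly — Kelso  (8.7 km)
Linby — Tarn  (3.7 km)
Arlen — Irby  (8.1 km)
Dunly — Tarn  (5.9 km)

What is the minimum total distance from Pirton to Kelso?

Candidate routes:
Pirton–Colne–Irby–Arlen–Varne–Dunly–Kelso: 5.3+7.9+8.1+0.5+3.2+8.7 = 33.7
Pirton–Colne–Dunly–Kelso: 5.3+8.8+8.7 = 22.8
Cheapest is Pirton–Colne–Dunly–Kelso at 22.8 km.

22.8 km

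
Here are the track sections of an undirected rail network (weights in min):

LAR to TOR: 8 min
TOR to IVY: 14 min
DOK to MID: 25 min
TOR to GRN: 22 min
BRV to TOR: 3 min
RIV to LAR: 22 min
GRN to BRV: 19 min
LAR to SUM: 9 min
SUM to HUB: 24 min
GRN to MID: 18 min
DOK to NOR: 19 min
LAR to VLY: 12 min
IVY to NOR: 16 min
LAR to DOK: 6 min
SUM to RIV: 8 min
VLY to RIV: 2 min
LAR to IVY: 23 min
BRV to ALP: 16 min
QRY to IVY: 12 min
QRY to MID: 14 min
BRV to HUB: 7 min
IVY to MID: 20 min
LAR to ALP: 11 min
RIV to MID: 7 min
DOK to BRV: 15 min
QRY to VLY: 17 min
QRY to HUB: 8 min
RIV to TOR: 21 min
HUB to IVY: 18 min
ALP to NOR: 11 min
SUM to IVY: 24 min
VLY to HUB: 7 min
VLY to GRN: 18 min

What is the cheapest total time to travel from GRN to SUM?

Enumerating some paths:
GRN–MID–RIV–SUM: 18+7+8 = 33
GRN–VLY–RIV–SUM: 18+2+8 = 28
Cheapest is GRN–VLY–RIV–SUM at 28 min.

28 min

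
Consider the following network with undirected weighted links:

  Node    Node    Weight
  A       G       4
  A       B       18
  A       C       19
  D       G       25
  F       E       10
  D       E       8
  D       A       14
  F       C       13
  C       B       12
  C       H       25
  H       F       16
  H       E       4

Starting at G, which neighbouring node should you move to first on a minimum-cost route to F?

Enumerating some paths:
G → A → D → E → H → F: 4+14+8+4+16 = 46
G → D → E → F: 25+8+10 = 43
G → A → C → F: 4+19+13 = 36
The minimum is 36 via G → A → C → F.
So from G the first move is to A.

A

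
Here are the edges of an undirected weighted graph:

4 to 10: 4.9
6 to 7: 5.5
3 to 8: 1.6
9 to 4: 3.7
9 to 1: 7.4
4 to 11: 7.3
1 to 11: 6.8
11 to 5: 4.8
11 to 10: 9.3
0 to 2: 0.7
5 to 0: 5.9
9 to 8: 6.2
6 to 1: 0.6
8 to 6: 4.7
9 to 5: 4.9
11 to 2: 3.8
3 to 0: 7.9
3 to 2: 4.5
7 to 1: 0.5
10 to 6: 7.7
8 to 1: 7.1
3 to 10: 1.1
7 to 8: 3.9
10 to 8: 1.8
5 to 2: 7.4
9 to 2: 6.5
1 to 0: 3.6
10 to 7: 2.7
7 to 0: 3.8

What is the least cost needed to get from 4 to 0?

Enumerating some paths:
4 - 10 - 3 - 2 - 0: 4.9+1.1+4.5+0.7 = 11.2
4 - 9 - 2 - 0: 3.7+6.5+0.7 = 10.9
Cheapest is 4 - 9 - 2 - 0 at 10.9.

10.9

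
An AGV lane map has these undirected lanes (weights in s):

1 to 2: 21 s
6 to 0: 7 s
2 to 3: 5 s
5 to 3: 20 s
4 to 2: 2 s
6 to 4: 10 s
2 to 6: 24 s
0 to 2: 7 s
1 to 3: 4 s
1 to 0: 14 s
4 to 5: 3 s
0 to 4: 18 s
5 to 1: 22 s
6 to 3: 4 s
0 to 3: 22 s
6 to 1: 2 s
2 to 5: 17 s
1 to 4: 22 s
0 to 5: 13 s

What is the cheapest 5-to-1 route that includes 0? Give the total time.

Shortest 5→0: 5–4–2–0 = 12
Best 0 to 1: 0–6–1 costing 9
Total via 0: 12 + 9 = 21 s.

21 s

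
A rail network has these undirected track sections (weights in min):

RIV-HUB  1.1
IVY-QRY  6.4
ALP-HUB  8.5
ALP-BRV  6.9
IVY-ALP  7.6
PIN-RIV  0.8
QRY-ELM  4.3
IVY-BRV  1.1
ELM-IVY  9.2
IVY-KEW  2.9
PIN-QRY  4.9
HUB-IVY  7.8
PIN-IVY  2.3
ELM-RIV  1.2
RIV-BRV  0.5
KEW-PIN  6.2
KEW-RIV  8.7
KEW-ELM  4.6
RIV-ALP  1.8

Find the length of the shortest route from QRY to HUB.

6.6 min

Settle nodes by increasing distance from QRY:
QRY: 0
ELM: 4.3  (via QRY)
PIN: 4.9  (via QRY)
RIV: 5.5  (via ELM)
BRV: 6  (via RIV)
IVY: 6.4  (via QRY)
HUB: 6.6  (via RIV)
Shortest route: QRY → ELM → RIV → HUB = 6.6 min.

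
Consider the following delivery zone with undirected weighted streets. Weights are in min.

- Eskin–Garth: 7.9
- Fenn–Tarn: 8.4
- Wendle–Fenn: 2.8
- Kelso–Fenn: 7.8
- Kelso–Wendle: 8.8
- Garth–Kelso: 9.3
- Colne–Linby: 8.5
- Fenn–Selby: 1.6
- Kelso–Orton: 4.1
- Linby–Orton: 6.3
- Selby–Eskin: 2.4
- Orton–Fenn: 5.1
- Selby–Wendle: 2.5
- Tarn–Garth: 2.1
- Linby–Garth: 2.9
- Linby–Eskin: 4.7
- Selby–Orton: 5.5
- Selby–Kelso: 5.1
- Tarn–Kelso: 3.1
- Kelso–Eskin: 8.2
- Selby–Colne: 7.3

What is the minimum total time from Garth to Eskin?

Running Dijkstra from Garth:
Garth: 0
Tarn: 2.1  (via Garth)
Linby: 2.9  (via Garth)
Kelso: 5.2  (via Tarn)
Eskin: 7.6  (via Linby)
Shortest route: Garth–Linby–Eskin = 7.6 min.

7.6 min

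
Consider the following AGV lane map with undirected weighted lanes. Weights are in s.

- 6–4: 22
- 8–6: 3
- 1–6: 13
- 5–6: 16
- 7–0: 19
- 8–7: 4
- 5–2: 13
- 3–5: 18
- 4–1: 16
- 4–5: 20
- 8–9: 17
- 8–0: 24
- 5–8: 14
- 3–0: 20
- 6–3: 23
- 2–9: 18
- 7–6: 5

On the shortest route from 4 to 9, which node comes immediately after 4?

Enumerating some paths:
4 → 1 → 6 → 8 → 9: 16+13+3+17 = 49
4 → 6 → 7 → 8 → 9: 22+5+4+17 = 48
4 → 6 → 8 → 9: 22+3+17 = 42
Cheapest is 4 → 6 → 8 → 9 at 42 s.
So from 4 the first move is to 6.

6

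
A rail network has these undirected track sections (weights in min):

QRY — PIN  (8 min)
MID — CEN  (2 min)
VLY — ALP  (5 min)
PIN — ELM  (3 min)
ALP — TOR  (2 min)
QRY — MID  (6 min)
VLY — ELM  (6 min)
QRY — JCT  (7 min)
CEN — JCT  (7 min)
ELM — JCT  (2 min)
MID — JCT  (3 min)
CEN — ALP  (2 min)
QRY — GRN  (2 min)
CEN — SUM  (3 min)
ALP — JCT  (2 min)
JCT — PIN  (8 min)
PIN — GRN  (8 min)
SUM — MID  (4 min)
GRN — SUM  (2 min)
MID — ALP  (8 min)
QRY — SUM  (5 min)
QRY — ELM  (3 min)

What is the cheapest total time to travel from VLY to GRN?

Settle nodes by increasing distance from VLY:
VLY: 0
ALP: 5  (via VLY)
ELM: 6  (via VLY)
CEN: 7  (via ALP)
JCT: 7  (via ALP)
TOR: 7  (via ALP)
MID: 9  (via CEN)
PIN: 9  (via ELM)
QRY: 9  (via ELM)
SUM: 10  (via CEN)
GRN: 11  (via QRY)
Shortest route: VLY → ELM → QRY → GRN = 11 min.

11 min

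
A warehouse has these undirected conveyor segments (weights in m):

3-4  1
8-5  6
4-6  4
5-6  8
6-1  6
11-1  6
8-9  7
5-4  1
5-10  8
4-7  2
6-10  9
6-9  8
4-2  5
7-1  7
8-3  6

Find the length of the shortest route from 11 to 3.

Running Dijkstra from 11:
11: 0
1: 6  (via 11)
6: 12  (via 1)
7: 13  (via 1)
4: 15  (via 7)
3: 16  (via 4)
Shortest route: 11 → 1 → 7 → 4 → 3 = 16 m.

16 m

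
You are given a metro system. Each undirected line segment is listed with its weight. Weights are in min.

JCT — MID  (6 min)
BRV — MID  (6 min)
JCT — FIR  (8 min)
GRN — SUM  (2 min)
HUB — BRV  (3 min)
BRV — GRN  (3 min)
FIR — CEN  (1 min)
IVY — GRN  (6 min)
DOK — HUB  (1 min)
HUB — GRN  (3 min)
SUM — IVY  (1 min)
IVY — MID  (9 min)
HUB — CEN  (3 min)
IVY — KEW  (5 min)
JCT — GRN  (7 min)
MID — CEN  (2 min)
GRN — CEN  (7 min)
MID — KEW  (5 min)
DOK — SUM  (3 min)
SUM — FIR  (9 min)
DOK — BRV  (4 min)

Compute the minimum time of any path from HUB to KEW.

10 min

Candidate routes:
HUB–DOK–SUM–IVY–KEW: 1+3+1+5 = 10
HUB–GRN–SUM–IVY–KEW: 3+2+1+5 = 11
Cheapest is HUB–DOK–SUM–IVY–KEW at 10 min.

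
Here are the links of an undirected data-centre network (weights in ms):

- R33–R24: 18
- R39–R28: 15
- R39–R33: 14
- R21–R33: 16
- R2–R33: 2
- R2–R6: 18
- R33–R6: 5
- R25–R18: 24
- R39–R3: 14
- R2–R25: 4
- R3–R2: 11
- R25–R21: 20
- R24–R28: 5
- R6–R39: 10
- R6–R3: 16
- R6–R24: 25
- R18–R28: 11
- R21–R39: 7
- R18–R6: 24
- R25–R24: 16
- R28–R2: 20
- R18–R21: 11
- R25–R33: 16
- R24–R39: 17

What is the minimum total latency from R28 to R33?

22 ms

Shortest distances from R28:
R28: 0
R24: 5  (via R28)
R18: 11  (via R28)
R39: 15  (via R28)
R2: 20  (via R28)
R25: 21  (via R24)
R21: 22  (via R18)
R33: 22  (via R2)
Shortest route: R28–R2–R33 = 22 ms.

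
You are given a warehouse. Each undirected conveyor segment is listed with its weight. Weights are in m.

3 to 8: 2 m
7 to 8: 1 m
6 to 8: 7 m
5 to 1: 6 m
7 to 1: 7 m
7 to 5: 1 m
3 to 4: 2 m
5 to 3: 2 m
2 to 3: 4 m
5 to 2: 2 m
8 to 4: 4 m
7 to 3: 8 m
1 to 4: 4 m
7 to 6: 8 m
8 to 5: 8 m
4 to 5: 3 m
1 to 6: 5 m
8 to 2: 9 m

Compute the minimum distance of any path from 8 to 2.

Shortest distances from 8:
8: 0
7: 1  (via 8)
3: 2  (via 8)
5: 2  (via 7)
2: 4  (via 5)
Shortest route: 8–7–5–2 = 4 m.

4 m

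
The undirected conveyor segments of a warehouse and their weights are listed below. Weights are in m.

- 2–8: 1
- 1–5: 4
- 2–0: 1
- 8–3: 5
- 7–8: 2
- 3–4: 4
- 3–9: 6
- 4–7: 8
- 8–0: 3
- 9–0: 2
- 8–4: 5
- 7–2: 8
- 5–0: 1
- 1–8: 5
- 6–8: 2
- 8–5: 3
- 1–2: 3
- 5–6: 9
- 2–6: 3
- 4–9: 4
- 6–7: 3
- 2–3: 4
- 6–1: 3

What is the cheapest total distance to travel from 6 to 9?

Settle nodes by increasing distance from 6:
6: 0
8: 2  (via 6)
1: 3  (via 6)
2: 3  (via 6)
7: 3  (via 6)
0: 4  (via 2)
5: 5  (via 8)
9: 6  (via 0)
Shortest route: 6–2–0–9 = 6 m.

6 m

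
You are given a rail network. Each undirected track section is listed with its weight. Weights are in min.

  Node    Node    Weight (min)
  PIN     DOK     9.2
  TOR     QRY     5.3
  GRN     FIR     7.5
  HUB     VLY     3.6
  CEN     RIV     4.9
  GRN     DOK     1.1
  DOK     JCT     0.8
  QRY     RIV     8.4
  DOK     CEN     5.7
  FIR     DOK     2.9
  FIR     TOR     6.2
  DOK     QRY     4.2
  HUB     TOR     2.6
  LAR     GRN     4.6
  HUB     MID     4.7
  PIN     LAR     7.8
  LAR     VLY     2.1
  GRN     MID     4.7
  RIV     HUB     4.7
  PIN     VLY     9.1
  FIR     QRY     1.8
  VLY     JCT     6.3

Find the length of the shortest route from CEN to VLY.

Settle nodes by increasing distance from CEN:
CEN: 0
RIV: 4.9  (via CEN)
DOK: 5.7  (via CEN)
JCT: 6.5  (via DOK)
GRN: 6.8  (via DOK)
FIR: 8.6  (via DOK)
HUB: 9.6  (via RIV)
QRY: 9.9  (via DOK)
LAR: 11.4  (via GRN)
MID: 11.5  (via GRN)
TOR: 12.2  (via HUB)
VLY: 12.8  (via JCT)
Shortest route: CEN–DOK–JCT–VLY = 12.8 min.

12.8 min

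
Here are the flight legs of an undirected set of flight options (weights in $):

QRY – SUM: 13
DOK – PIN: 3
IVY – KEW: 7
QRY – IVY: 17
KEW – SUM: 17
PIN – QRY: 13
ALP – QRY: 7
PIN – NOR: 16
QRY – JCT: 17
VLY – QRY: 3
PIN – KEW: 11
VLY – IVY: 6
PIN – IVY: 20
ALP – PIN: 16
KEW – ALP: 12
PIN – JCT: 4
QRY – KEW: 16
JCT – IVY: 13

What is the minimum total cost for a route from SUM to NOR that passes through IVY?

$55

Best SUM to IVY: SUM–QRY–VLY–IVY costing 22
Best IVY to NOR: IVY–JCT–PIN–NOR costing 33
Total via IVY: 22 + 33 = $55.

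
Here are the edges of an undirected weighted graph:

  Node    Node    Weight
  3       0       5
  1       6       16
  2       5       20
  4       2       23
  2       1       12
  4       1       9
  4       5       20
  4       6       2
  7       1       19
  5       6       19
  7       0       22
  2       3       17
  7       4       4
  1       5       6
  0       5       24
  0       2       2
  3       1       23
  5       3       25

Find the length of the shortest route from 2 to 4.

21

Running Dijkstra from 2:
2: 0
0: 2  (via 2)
3: 7  (via 0)
1: 12  (via 2)
5: 18  (via 1)
4: 21  (via 1)
Shortest route: 2–1–4 = 21.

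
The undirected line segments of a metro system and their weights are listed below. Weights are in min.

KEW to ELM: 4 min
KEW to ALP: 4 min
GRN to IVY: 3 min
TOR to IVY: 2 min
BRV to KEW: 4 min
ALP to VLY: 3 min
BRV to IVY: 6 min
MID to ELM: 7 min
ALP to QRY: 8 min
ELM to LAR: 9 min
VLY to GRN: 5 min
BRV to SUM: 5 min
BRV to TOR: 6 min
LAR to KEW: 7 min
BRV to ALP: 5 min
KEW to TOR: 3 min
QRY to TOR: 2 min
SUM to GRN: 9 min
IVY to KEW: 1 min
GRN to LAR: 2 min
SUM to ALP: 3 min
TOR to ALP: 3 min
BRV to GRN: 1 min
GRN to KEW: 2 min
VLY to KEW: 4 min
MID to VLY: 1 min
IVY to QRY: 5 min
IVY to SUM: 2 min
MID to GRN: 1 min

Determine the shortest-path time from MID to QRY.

Enumerating some paths:
MID → GRN → KEW → TOR → QRY: 1+2+3+2 = 8
MID → GRN → KEW → IVY → QRY: 1+2+1+5 = 9
MID → GRN → IVY → QRY: 1+3+5 = 9
Cheapest is MID → GRN → KEW → TOR → QRY at 8 min.

8 min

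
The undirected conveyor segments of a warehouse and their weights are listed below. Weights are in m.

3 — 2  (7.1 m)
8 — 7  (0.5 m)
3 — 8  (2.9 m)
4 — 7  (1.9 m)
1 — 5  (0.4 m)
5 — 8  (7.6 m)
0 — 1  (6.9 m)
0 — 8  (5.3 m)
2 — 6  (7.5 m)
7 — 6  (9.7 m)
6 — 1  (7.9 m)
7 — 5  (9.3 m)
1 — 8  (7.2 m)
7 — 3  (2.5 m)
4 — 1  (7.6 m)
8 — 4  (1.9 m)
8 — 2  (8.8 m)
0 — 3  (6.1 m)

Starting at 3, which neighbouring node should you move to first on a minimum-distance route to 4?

7

Compare a few routes:
3 - 8 - 4: 2.9+1.9 = 4.8
3 - 7 - 4: 2.5+1.9 = 4.4
3 - 7 - 8 - 4: 2.5+0.5+1.9 = 4.9
Cheapest is 3 - 7 - 4 at 4.4 m.
So from 3 the first move is to 7.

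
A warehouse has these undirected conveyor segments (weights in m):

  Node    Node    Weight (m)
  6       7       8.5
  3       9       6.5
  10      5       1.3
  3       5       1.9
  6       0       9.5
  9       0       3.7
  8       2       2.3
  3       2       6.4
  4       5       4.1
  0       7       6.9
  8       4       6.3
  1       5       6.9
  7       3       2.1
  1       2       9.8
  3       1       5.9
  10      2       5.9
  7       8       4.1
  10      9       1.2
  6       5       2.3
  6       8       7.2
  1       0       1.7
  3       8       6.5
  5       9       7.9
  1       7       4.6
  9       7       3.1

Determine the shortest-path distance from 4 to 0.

Enumerating some paths:
4 → 5 → 1 → 0: 4.1+6.9+1.7 = 12.7
4 → 5 → 10 → 9 → 0: 4.1+1.3+1.2+3.7 = 10.3
The minimum is 10.3 m via 4 → 5 → 10 → 9 → 0.

10.3 m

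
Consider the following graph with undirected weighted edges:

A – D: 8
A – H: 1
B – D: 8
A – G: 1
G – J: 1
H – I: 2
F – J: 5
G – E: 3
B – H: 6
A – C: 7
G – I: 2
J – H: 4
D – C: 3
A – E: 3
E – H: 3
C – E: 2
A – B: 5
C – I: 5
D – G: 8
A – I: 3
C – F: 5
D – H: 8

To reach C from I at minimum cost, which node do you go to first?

C

Enumerating some paths:
I → G → E → C: 2+3+2 = 7
I → H → E → C: 2+3+2 = 7
I → C: 5 = 5
The minimum is 5 via I → C.
So from I the first move is to C.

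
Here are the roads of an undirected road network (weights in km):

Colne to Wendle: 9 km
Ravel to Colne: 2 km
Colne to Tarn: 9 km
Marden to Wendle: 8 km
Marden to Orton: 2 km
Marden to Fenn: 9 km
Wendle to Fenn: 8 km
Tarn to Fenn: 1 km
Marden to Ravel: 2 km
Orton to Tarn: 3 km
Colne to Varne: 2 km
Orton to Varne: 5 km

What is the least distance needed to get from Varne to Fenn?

9 km

Running Dijkstra from Varne:
Varne: 0
Colne: 2  (via Varne)
Ravel: 4  (via Colne)
Orton: 5  (via Varne)
Marden: 6  (via Ravel)
Tarn: 8  (via Orton)
Fenn: 9  (via Tarn)
Shortest route: Varne–Orton–Tarn–Fenn = 9 km.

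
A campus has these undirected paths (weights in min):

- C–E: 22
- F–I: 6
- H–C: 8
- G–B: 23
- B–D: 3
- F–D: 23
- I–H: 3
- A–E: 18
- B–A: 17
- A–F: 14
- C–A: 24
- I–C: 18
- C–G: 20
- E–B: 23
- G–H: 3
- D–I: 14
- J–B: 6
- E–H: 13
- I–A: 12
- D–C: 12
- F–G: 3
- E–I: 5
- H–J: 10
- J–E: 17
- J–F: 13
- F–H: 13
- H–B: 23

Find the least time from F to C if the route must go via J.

Best F to J: F–J costing 13
Best J to C: J–H–C costing 18
Total via J: 13 + 18 = 31 min.

31 min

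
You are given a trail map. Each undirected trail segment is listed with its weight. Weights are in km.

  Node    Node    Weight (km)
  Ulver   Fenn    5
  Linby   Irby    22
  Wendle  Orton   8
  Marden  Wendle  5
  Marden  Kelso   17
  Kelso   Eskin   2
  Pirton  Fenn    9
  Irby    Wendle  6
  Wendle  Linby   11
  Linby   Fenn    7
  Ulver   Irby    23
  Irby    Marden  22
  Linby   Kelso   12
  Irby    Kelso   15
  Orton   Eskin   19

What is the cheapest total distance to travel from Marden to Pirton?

Compare a few routes:
Marden → Kelso → Linby → Fenn → Pirton: 17+12+7+9 = 45
Marden → Wendle → Irby → Ulver → Fenn → Pirton: 5+6+23+5+9 = 48
Marden → Wendle → Linby → Fenn → Pirton: 5+11+7+9 = 32
Marden → Wendle → Irby → Linby → Fenn → Pirton: 5+6+22+7+9 = 49
Cheapest is Marden → Wendle → Linby → Fenn → Pirton at 32 km.

32 km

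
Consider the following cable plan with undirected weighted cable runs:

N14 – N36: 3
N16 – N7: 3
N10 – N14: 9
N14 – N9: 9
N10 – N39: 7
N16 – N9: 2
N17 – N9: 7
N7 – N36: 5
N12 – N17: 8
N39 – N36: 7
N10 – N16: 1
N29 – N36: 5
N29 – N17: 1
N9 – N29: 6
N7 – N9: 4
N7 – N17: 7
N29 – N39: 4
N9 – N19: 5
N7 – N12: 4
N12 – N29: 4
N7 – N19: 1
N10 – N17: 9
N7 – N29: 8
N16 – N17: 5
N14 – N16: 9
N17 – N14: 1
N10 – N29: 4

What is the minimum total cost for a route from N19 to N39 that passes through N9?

Shortest N19→N9: N19–N9 = 5
Best N9 to N39: N9–N16–N10–N39 costing 10
Total via N9: 5 + 10 = 15.

15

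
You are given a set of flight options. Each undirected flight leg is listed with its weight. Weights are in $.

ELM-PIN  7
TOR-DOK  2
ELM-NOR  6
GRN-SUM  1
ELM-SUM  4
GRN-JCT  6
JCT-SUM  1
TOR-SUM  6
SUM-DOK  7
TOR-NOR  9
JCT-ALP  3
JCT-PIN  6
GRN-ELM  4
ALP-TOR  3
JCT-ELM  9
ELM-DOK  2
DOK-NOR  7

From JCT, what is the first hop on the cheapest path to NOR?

Enumerating some paths:
JCT → SUM → ELM → NOR: 1+4+6 = 11
JCT → SUM → GRN → ELM → NOR: 1+1+4+6 = 12
Cheapest is JCT → SUM → ELM → NOR at $11.
So from JCT the first move is to SUM.

SUM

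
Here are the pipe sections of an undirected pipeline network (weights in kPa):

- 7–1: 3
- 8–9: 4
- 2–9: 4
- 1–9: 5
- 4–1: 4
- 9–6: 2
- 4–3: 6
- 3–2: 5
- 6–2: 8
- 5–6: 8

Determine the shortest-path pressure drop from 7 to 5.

Enumerating some paths:
7–1–9–6–5: 3+5+2+8 = 18
7–1–9–2–6–5: 3+5+4+8+8 = 28
Cheapest is 7–1–9–6–5 at 18 kPa.

18 kPa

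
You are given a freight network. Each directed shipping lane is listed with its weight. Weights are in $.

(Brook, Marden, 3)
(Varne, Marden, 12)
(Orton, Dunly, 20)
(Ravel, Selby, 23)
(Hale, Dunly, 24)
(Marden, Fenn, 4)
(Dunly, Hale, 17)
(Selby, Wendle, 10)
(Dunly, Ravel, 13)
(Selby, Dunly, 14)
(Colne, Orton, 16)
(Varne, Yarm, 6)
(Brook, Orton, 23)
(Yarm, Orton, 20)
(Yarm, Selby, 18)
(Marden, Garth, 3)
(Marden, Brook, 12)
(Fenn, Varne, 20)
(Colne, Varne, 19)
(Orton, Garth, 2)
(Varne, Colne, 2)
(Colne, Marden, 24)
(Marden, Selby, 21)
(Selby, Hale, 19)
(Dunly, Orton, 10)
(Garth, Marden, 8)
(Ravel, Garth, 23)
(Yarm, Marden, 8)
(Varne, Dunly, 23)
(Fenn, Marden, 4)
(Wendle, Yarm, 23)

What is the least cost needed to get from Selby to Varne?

Shortest distances from Selby:
Selby: 0
Wendle: 10  (via Selby)
Dunly: 14  (via Selby)
Hale: 19  (via Selby)
Orton: 24  (via Dunly)
Garth: 26  (via Orton)
Ravel: 27  (via Dunly)
Yarm: 33  (via Wendle)
Marden: 34  (via Garth)
Fenn: 38  (via Marden)
Brook: 46  (via Marden)
Varne: 58  (via Fenn)
Shortest route: Selby–Dunly–Orton–Garth–Marden–Fenn–Varne = $58.

$58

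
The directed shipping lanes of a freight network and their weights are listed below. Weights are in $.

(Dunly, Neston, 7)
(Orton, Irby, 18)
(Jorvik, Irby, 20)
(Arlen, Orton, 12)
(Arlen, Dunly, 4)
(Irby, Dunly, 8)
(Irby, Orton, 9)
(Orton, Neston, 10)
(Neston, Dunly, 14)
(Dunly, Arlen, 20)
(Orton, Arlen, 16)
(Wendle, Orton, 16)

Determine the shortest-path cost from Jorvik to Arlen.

$45

Running Dijkstra from Jorvik:
Jorvik: 0
Irby: 20  (via Jorvik)
Dunly: 28  (via Irby)
Orton: 29  (via Irby)
Neston: 35  (via Dunly)
Arlen: 45  (via Orton)
Shortest route: Jorvik → Irby → Orton → Arlen = $45.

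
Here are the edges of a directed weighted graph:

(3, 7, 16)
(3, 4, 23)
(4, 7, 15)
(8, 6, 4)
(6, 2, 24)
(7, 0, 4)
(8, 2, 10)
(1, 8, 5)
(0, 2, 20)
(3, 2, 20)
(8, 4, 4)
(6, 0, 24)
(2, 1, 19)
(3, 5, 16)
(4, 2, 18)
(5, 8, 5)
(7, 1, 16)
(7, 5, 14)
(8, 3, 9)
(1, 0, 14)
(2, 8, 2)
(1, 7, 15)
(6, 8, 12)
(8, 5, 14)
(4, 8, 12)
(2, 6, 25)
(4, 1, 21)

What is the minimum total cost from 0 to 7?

Candidate routes:
0 - 2 - 8 - 3 - 7: 20+2+9+16 = 47
0 - 2 - 1 - 7: 20+19+15 = 54
0 - 2 - 8 - 4 - 7: 20+2+4+15 = 41
0 - 2 - 8 - 4 - 1 - 7: 20+2+4+21+15 = 62
The minimum is 41 via 0 - 2 - 8 - 4 - 7.

41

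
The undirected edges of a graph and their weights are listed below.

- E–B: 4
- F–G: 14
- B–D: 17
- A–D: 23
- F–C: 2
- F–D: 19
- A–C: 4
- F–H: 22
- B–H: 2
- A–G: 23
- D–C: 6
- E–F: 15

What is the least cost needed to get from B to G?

33

Candidate routes:
B → E → F → G: 4+15+14 = 33
B → D → C → F → G: 17+6+2+14 = 39
B → H → F → G: 2+22+14 = 38
B → E → F → C → A → G: 4+15+2+4+23 = 48
The minimum is 33 via B → E → F → G.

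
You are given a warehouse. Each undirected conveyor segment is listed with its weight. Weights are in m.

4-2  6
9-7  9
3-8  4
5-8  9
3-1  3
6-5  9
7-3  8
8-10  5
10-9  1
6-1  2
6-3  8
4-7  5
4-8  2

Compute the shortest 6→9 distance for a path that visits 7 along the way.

22 m

Best 6 to 7: 6–1–3–7 costing 13
Best 7 to 9: 7–9 costing 9
Total via 7: 13 + 9 = 22 m.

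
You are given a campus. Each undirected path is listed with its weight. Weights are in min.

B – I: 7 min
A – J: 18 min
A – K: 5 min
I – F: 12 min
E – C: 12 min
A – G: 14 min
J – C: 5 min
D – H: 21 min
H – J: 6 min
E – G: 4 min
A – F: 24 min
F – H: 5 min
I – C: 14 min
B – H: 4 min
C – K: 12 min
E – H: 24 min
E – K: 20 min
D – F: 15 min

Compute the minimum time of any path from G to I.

Running Dijkstra from G:
G: 0
E: 4  (via G)
A: 14  (via G)
C: 16  (via E)
K: 19  (via A)
J: 21  (via C)
H: 27  (via J)
I: 30  (via C)
Shortest route: G → E → C → I = 30 min.

30 min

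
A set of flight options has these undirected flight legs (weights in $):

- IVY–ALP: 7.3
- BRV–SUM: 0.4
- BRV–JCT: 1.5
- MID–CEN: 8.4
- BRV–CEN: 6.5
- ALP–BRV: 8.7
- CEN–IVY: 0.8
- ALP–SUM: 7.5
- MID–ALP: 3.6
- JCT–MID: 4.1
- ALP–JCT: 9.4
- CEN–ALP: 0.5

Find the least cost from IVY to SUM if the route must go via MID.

$10.9

Shortest IVY→MID: IVY → CEN → ALP → MID = 4.9
Shortest MID→SUM: MID → JCT → BRV → SUM = 6
Total via MID: 4.9 + 6 = $10.9.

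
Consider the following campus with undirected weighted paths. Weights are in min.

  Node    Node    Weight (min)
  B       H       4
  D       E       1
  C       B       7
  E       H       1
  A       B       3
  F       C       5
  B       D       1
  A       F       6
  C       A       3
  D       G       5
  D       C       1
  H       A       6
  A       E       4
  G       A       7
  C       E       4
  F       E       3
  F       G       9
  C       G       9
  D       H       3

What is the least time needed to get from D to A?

4 min

Running Dijkstra from D:
D: 0
B: 1  (via D)
C: 1  (via D)
E: 1  (via D)
H: 2  (via E)
A: 4  (via B)
Shortest route: D–B–A = 4 min.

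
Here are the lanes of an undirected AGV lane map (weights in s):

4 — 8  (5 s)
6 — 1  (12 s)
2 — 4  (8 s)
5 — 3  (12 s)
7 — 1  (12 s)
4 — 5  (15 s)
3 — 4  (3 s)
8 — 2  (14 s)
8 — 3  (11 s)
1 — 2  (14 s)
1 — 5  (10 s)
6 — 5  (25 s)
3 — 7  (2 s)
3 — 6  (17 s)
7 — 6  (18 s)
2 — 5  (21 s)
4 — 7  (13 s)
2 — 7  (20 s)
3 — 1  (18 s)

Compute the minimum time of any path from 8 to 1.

22 s

Shortest distances from 8:
8: 0
4: 5  (via 8)
3: 8  (via 4)
7: 10  (via 3)
2: 13  (via 4)
5: 20  (via 4)
1: 22  (via 7)
Shortest route: 8–4–3–7–1 = 22 s.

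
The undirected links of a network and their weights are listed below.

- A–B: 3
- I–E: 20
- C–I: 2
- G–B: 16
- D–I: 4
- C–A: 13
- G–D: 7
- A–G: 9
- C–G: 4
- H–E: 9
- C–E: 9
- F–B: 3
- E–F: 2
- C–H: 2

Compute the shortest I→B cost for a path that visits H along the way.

Shortest I→H: I → C → H = 4
Shortest H→B: H → E → F → B = 14
Total via H: 4 + 14 = 18.

18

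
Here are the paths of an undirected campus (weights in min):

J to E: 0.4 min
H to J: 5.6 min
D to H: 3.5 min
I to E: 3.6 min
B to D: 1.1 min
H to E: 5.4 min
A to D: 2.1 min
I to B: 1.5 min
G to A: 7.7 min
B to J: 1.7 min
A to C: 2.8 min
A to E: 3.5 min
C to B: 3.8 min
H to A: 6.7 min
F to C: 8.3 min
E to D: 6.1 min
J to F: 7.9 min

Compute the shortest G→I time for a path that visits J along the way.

14.8 min

Shortest G→J: G–A–E–J = 11.6
Shortest J→I: J–B–I = 3.2
Total via J: 11.6 + 3.2 = 14.8 min.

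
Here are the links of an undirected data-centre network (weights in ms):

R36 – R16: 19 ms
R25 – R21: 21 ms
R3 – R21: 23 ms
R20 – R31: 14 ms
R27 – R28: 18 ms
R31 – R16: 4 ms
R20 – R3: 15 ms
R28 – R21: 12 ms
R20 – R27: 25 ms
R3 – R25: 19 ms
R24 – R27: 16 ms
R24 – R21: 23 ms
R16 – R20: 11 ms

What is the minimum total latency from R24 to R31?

Enumerating some paths:
R24–R27–R20–R31: 16+25+14 = 55
R24–R27–R20–R16–R31: 16+25+11+4 = 56
R24–R21–R3–R20–R31: 23+23+15+14 = 75
Cheapest is R24–R27–R20–R31 at 55 ms.

55 ms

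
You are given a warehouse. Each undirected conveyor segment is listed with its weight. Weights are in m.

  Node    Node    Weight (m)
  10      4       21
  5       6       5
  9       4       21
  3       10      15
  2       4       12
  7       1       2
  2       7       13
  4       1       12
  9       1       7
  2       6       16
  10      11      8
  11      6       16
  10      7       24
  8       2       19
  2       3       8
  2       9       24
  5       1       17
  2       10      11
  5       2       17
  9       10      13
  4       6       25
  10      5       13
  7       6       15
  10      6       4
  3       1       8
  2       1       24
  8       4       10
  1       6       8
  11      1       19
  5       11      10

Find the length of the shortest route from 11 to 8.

38 m

Enumerating some paths:
11–10–4–8: 8+21+10 = 39
11–10–2–8: 8+11+19 = 38
The minimum is 38 m via 11–10–2–8.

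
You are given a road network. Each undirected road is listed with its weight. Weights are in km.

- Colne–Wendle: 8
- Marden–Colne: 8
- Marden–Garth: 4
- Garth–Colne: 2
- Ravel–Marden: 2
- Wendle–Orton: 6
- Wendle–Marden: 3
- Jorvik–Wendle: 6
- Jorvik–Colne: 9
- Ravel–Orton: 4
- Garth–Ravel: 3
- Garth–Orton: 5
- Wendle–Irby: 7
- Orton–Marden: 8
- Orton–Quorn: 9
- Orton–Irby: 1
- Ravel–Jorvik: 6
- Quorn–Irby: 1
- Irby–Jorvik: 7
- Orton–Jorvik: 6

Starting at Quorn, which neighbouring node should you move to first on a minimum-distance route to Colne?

Compare a few routes:
Quorn - Irby - Orton - Ravel - Garth - Colne: 1+1+4+3+2 = 11
Quorn - Irby - Orton - Garth - Colne: 1+1+5+2 = 9
Cheapest is Quorn - Irby - Orton - Garth - Colne at 9 km.
So from Quorn the first move is to Irby.

Irby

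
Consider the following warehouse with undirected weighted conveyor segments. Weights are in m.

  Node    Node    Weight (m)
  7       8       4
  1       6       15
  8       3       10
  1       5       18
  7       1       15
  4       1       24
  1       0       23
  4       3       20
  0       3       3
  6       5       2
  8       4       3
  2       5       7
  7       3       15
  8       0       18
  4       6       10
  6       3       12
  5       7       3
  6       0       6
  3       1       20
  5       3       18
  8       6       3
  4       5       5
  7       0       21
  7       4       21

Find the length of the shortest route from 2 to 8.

Enumerating some paths:
2–5–6–8: 7+2+3 = 12
2–5–4–8: 7+5+3 = 15
2–5–6–4–8: 7+2+10+3 = 22
2–5–7–8: 7+3+4 = 14
The minimum is 12 m via 2–5–6–8.

12 m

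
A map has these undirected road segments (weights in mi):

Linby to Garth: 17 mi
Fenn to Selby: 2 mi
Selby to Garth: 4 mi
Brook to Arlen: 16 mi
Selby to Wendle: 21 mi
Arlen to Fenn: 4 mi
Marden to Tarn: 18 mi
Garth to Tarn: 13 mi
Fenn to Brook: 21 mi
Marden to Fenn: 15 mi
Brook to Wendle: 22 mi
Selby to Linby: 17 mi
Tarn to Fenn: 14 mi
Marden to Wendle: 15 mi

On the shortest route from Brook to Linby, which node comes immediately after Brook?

Compare a few routes:
Brook → Arlen → Fenn → Selby → Linby: 16+4+2+17 = 39
Brook → Arlen → Fenn → Selby → Garth → Linby: 16+4+2+4+17 = 43
Brook → Fenn → Selby → Linby: 21+2+17 = 40
Cheapest is Brook → Arlen → Fenn → Selby → Linby at 39 mi.
So from Brook the first move is to Arlen.

Arlen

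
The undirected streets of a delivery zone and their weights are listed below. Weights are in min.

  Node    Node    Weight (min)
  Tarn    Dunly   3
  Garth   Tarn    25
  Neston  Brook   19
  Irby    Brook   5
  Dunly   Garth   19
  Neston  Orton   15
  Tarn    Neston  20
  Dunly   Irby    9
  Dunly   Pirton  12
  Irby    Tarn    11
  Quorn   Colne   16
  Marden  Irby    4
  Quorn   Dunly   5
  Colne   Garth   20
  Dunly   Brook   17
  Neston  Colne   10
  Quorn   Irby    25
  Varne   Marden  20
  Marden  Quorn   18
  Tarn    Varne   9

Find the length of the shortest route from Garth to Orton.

45 min

Running Dijkstra from Garth:
Garth: 0
Dunly: 19  (via Garth)
Colne: 20  (via Garth)
Tarn: 22  (via Dunly)
Quorn: 24  (via Dunly)
Irby: 28  (via Dunly)
Neston: 30  (via Colne)
Varne: 31  (via Tarn)
Pirton: 31  (via Dunly)
Marden: 32  (via Irby)
Brook: 33  (via Irby)
Orton: 45  (via Neston)
Shortest route: Garth–Colne–Neston–Orton = 45 min.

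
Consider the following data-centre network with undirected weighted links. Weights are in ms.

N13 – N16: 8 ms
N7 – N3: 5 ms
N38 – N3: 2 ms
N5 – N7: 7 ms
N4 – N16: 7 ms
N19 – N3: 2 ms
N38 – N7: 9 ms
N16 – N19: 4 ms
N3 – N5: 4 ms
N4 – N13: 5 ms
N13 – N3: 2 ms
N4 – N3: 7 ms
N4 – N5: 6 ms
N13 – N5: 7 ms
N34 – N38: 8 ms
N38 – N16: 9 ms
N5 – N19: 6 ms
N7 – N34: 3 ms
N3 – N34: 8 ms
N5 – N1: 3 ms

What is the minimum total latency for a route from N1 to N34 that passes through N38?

Shortest N1→N38: N1–N5–N3–N38 = 9
Shortest N38→N34: N38–N34 = 8
Total via N38: 9 + 8 = 17 ms.

17 ms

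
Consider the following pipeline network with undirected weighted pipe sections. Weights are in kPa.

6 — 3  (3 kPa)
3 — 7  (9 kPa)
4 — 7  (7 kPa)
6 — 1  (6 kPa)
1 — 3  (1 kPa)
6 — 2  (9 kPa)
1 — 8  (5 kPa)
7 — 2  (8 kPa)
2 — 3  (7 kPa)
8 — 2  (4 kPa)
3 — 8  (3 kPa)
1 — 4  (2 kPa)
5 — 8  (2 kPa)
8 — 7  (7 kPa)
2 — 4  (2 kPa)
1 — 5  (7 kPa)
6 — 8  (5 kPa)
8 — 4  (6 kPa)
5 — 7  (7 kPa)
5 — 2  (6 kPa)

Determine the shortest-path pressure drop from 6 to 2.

8 kPa

Shortest distances from 6:
6: 0
3: 3  (via 6)
1: 4  (via 3)
8: 5  (via 6)
4: 6  (via 1)
5: 7  (via 8)
2: 8  (via 4)
Shortest route: 6 → 3 → 1 → 4 → 2 = 8 kPa.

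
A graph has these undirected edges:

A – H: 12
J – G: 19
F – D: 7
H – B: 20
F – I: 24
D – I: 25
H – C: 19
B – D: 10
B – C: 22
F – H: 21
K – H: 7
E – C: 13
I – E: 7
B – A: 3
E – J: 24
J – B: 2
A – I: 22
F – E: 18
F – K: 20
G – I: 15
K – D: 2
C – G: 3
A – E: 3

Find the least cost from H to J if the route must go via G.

Best H to G: H–C–G costing 22
Best G to J: G–J costing 19
Total via G: 22 + 19 = 41.

41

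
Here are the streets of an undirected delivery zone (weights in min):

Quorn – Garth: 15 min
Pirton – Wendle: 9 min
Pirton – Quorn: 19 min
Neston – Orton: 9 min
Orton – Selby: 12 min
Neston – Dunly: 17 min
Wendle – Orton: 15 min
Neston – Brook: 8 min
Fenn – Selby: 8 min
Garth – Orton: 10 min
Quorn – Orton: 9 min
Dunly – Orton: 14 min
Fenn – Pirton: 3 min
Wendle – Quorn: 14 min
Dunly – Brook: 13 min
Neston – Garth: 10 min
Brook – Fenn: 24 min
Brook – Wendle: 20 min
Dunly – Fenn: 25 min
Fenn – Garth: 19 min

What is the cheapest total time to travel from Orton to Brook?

17 min

Enumerating some paths:
Orton - Garth - Neston - Brook: 10+10+8 = 28
Orton - Neston - Brook: 9+8 = 17
Orton - Dunly - Brook: 14+13 = 27
The minimum is 17 min via Orton - Neston - Brook.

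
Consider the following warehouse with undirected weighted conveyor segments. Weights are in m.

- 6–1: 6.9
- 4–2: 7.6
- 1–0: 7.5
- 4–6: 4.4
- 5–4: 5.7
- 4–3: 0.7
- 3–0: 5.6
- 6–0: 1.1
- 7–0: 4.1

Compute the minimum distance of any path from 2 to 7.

17.2 m

Compare a few routes:
2 - 4 - 6 - 0 - 7: 7.6+4.4+1.1+4.1 = 17.2
2 - 4 - 6 - 1 - 0 - 7: 7.6+4.4+6.9+7.5+4.1 = 30.5
2 - 4 - 3 - 0 - 7: 7.6+0.7+5.6+4.1 = 18
The minimum is 17.2 m via 2 - 4 - 6 - 0 - 7.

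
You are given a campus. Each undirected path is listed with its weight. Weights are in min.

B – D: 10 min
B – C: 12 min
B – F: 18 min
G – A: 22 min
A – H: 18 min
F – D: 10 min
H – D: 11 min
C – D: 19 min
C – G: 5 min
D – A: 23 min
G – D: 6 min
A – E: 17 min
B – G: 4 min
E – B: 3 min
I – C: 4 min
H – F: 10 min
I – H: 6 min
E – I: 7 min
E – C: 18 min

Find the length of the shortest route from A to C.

Candidate routes:
A - H - I - C: 18+6+4 = 28
A - E - I - C: 17+7+4 = 28
A - G - C: 22+5 = 27
The minimum is 27 min via A - G - C.

27 min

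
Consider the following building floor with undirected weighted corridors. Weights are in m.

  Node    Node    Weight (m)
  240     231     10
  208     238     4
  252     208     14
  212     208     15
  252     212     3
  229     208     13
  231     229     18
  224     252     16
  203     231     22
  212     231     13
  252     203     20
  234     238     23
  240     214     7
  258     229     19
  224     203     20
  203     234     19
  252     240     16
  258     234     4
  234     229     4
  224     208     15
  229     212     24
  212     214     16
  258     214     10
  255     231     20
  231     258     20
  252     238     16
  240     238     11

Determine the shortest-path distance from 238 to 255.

Settle nodes by increasing distance from 238:
238: 0
208: 4  (via 238)
240: 11  (via 238)
252: 16  (via 238)
229: 17  (via 208)
214: 18  (via 240)
224: 19  (via 208)
212: 19  (via 208)
231: 21  (via 240)
234: 21  (via 229)
258: 25  (via 234)
203: 36  (via 252)
255: 41  (via 231)
Shortest route: 238 → 240 → 231 → 255 = 41 m.

41 m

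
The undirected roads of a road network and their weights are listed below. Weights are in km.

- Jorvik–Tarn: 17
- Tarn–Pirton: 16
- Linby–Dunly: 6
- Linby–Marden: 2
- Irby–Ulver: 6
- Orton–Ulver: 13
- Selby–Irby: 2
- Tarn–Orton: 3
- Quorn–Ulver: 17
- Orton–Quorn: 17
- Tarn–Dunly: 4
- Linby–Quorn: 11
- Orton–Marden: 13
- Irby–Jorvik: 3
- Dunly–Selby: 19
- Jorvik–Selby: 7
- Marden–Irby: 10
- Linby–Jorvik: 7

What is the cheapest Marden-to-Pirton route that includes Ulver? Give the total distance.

48 km

Shortest Marden→Ulver: Marden–Irby–Ulver = 16
Best Ulver to Pirton: Ulver–Orton–Tarn–Pirton costing 32
Total via Ulver: 16 + 32 = 48 km.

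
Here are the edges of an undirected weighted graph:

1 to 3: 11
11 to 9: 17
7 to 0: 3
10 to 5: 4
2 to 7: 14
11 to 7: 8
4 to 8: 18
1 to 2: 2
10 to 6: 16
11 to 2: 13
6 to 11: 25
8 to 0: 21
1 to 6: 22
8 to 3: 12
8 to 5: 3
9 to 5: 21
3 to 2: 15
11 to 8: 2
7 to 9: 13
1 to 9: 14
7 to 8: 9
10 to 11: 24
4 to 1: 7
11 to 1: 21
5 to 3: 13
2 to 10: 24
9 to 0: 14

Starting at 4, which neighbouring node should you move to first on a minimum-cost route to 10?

Compare a few routes:
4–1–2–10: 7+2+24 = 33
4–8–5–10: 18+3+4 = 25
4–1–2–11–8–5–10: 7+2+13+2+3+4 = 31
Cheapest is 4–8–5–10 at 25.
So from 4 the first move is to 8.

8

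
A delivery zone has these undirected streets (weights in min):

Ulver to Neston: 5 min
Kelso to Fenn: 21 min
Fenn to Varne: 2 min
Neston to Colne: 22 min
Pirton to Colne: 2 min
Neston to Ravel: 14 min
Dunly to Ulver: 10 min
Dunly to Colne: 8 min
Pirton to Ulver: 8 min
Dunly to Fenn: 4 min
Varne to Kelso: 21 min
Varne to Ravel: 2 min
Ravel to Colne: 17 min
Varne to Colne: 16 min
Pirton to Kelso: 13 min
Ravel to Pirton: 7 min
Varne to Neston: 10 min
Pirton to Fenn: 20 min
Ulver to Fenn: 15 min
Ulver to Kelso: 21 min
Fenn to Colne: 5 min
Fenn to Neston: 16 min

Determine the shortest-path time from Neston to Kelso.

Enumerating some paths:
Neston → Ulver → Kelso: 5+21 = 26
Neston → Varne → Kelso: 10+21 = 31
The minimum is 26 min via Neston → Ulver → Kelso.

26 min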